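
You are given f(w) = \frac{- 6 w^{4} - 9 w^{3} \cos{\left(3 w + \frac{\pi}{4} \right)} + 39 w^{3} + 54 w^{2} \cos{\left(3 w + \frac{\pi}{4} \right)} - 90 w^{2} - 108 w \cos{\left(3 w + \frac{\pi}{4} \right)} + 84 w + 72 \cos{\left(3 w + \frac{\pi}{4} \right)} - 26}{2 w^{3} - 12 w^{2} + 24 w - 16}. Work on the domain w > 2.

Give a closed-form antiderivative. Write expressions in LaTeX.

An antiderivative is F(w) = - \frac{3 w^{2}}{2} + \frac{3 w}{2} - \frac{3 \sin{\left(3 w + \frac{\pi}{4} \right)}}{2} + \frac{2}{4 w^{2} - 16 w + 16}.

Whatever form F(w) takes, F'(w) = f(w) is non-negotiable.
Check: d/dw[- \frac{3 w^{2}}{2} + \frac{3 w}{2} - \frac{3 \sin{\left(3 w + \frac{\pi}{4} \right)}}{2} + \frac{2}{4 w^{2} - 16 w + 16}] = \frac{- 6 w^{4} - 9 w^{3} \cos{\left(3 w + \frac{\pi}{4} \right)} + 39 w^{3} + 54 w^{2} \cos{\left(3 w + \frac{\pi}{4} \right)} - 90 w^{2} - 108 w \cos{\left(3 w + \frac{\pi}{4} \right)} + 84 w + 72 \cos{\left(3 w + \frac{\pi}{4} \right)} - 26}{2 w^{3} - 12 w^{2} + 24 w - 16} = f(w).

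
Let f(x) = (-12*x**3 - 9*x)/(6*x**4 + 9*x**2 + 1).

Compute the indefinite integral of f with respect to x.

f matches the chain-rule pattern g'(h)*h' with inner function h(x) = 2*x**4 + 3*x**2 + 1/3; substituting u = h(x) collapses the integral.
Check: d/dx[-log(2*x**4 + 3*x**2 + 1/3)/2] = (-12*x**3 - 9*x)/(6*x**4 + 9*x**2 + 1) = f(x).

F(x) = -log(2*x**4 + 3*x**2 + 1/3)/2 + C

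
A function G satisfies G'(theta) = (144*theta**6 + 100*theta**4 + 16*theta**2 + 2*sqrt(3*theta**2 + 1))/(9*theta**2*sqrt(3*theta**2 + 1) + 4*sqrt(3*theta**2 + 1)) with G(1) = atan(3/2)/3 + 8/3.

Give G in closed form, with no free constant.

G(theta) = (4*theta**3*sqrt(3*theta**2 + 1) + atan(3*theta/2))/3

Whatever form G(theta) takes, its d/dtheta must return the stated G'(theta).
A general antiderivative is 4*theta**3*sqrt(3*theta**2 + 1)/3 + atan(3*theta/2)/3 + C.
The condition gives C = atan(3/2)/3 + 8/3 - (atan(3/2)/3 + 8/3) = 0.
So G(theta) = (4*theta**3*sqrt(3*theta**2 + 1) + atan(3*theta/2))/3.
Check: d/dtheta[(4*theta**3*sqrt(3*theta**2 + 1) + atan(3*theta/2))/3] = (144*theta**6 + 100*theta**4 + 16*theta**2 + 2*sqrt(3*theta**2 + 1))/(9*theta**2*sqrt(3*theta**2 + 1) + 4*sqrt(3*theta**2 + 1)) = G'(theta).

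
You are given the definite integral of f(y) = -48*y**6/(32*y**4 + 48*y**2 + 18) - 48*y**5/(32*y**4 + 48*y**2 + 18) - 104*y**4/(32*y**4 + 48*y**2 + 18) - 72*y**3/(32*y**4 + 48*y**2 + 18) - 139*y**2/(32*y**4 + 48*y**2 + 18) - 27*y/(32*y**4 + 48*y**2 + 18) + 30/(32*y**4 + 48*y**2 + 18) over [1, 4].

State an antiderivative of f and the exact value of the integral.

Integrate term by term and add the pieces.
F(y) = (-8*y**5 - 12*y**4 - 22*y**3 - 41*y**2 + 20*y - 24)/(16*y**2 + 12) is an antiderivative of f.
Check: d/dy[(-8*y**5 - 12*y**4 - 22*y**3 - 41*y**2 + 20*y - 24)/(16*y**2 + 12)] = (-48*y**6 - 48*y**5 - 104*y**4 - 72*y**3 - 139*y**2 - 27*y + 30)/(32*y**4 + 48*y**2 + 18), which equals f(y).
F(4) = -3318/67; F(1) = -87/28.
Integral = F(4) - F(1) = -87075/1876.

Antiderivative: F(y) = (-8*y**5 - 12*y**4 - 22*y**3 - 41*y**2 + 20*y - 24)/(16*y**2 + 12); value = -87075/1876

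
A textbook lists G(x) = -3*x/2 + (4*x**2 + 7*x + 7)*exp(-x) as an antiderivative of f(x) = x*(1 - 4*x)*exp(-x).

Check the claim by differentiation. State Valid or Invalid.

d/dx[G] = (-8*x**2 + 2*x - 3*exp(x))*exp(-x)/2
d/dx[G] - f(x) = -3/2 != 0.

Invalid: d/dx[G] - f = -3/2, which is not 0.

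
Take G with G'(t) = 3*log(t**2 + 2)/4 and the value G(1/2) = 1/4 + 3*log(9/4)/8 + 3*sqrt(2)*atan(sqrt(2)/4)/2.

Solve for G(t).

G(t) = (3*t*log(t**2 + 2) - 6*t + 6*sqrt(2)*atan(sqrt(2)*t/2) + 4)/4

Since d/dt undoes antidifferentiation here, G(t) must give back the stated G'(t).
A general antiderivative is 3*t*log(t**2 + 2)/4 - 3*t/2 + 3*sqrt(2)*atan(sqrt(2)*t/2)/2 + C.
The condition gives C = 1/4 + 3*log(9/4)/8 + 3*sqrt(2)*atan(sqrt(2)/4)/2 - (-3/4 + 3*log(9/4)/8 + 3*sqrt(2)*atan(sqrt(2)/4)/2) = 1.
So G(t) = (3*t*log(t**2 + 2) - 6*t + 6*sqrt(2)*atan(sqrt(2)*t/2) + 4)/4.
Check: d/dt[(3*t*log(t**2 + 2) - 6*t + 6*sqrt(2)*atan(sqrt(2)*t/2) + 4)/4] = 3*log(t**2 + 2)/4 = G'(t).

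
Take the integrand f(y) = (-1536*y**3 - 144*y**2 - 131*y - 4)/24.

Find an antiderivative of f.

The substitution u = 4*y**2 + y/4 + 1/3 works: f is exactly (dF/du)*(du/dy) for that inner function.
Check: d/dy[-(48*y**2 + 3*y + 4)**2/144] = -64*y**3 - 6*y**2 - 131*y/24 - 1/6, which equals f(y).

An antiderivative is F(y) = -(48*y**2 + 3*y + 4)**2/144.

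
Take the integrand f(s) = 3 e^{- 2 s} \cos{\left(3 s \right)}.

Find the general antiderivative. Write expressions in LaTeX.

F(s) = \frac{\left(9 \sin{\left(3 s \right)} - 6 \cos{\left(3 s \right)}\right) e^{- 2 s}}{13} + C

For F(s) to be correct the identity F'(s) - f(s) = 0 must hold.
Check: d/ds[\frac{\left(9 \sin{\left(3 s \right)} - 6 \cos{\left(3 s \right)}\right) e^{- 2 s}}{13}] = 3 e^{- 2 s} \cos{\left(3 s \right)} = f(s).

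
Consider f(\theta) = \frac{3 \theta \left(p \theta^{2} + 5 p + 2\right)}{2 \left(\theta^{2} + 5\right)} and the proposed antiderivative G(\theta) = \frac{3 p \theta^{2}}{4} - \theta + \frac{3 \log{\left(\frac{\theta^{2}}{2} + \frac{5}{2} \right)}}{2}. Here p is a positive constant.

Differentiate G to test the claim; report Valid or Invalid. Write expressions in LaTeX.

Invalid: d/d\theta[G] - f = -1, which is not 0.

d/d\theta[G] = \frac{3 p \theta^{3} + 15 p \theta - 2 \theta^{2} + 6 \theta - 10}{2 \theta^{2} + 10}
d/d\theta[G] - f(\theta) = -1 != 0.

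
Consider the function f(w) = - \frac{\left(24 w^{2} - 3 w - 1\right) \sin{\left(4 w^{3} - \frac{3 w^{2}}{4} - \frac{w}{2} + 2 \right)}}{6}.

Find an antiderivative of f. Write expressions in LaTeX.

An antiderivative is F(w) = \frac{\cos{\left(4 w^{3} - \frac{3 w^{2}}{4} - \frac{w}{2} + 2 \right)}}{3}.

f matches the chain-rule pattern g'(h)*h' with inner function h(w) = 4 w^{3} - \frac{3 w^{2}}{4} - \frac{w}{2} + 2; substituting u = h(w) collapses the integral.
Check: d/dw[\frac{\cos{\left(4 w^{3} - \frac{3 w^{2}}{4} - \frac{w}{2} + 2 \right)}}{3}] = - 4 w^{2} \sin{\left(4 w^{3} - \frac{3 w^{2}}{4} - \frac{w}{2} + 2 \right)} + \frac{w \sin{\left(4 w^{3} - \frac{3 w^{2}}{4} - \frac{w}{2} + 2 \right)}}{2} + \frac{\sin{\left(4 w^{3} - \frac{3 w^{2}}{4} - \frac{w}{2} + 2 \right)}}{6}, which equals f(w).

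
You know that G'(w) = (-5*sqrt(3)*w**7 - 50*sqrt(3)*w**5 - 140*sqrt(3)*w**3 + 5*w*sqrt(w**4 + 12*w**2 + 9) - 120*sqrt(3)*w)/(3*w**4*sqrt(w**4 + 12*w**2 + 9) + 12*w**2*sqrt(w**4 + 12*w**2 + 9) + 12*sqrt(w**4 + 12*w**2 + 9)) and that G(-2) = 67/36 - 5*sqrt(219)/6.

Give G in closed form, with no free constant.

G(w) = (-15*w**2*sqrt(w**4 + 12*w**2 + 9) + 12*sqrt(3)*w**2 - 30*sqrt(w**4 + 12*w**2 + 9) + 19*sqrt(3))/(6*sqrt(3)*w**2 + 12*sqrt(3))

Recover the given G'(w) by differentiating a candidate G(w); any mismatch rules it out.
A general antiderivative is -5*sqrt(w**4/3 + 4*w**2 + 3)/2 - 5/(4*(3*w**2/2 + 3)) + C.
The condition gives C = 67/36 - 5*sqrt(219)/6 - (-5*sqrt(219)/6 - 5/36) = 2.
So G(w) = (-15*w**2*sqrt(w**4 + 12*w**2 + 9) + 12*sqrt(3)*w**2 - 30*sqrt(w**4 + 12*w**2 + 9) + 19*sqrt(3))/(6*sqrt(3)*w**2 + 12*sqrt(3)).
Check: d/dw[(-15*w**2*sqrt(w**4 + 12*w**2 + 9) + 12*sqrt(3)*w**2 - 30*sqrt(w**4 + 12*w**2 + 9) + 19*sqrt(3))/(6*sqrt(3)*w**2 + 12*sqrt(3))] = (-5*sqrt(3)*w**7 - 50*sqrt(3)*w**5 - 140*sqrt(3)*w**3 + 5*w*sqrt(w**4 + 12*w**2 + 9) - 120*sqrt(3)*w)/(3*w**4*sqrt(w**4 + 12*w**2 + 9) + 12*w**2*sqrt(w**4 + 12*w**2 + 9) + 12*sqrt(w**4 + 12*w**2 + 9)) = G'(w).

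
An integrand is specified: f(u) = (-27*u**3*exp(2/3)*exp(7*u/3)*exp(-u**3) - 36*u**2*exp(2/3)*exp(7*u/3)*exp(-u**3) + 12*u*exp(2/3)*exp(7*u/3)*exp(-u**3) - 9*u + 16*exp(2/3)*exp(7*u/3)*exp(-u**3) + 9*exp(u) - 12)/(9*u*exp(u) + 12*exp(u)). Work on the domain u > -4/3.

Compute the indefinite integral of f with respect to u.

F(u) = (exp(2/3)*exp(7*u/3)*exp(-u**3) + exp(u)*log(3*u/2 + 2) + 1)*exp(-u) + C

A candidate is checked by its d/du: the result must match f(u).
Check: d/du[(exp(2/3)*exp(7*u/3)*exp(-u**3) + exp(u)*log(3*u/2 + 2) + 1)*exp(-u)] = (-27*u**3*exp(2/3)*exp(7*u/3) - 36*u**2*exp(2/3)*exp(7*u/3) + 12*u*exp(2/3)*exp(7*u/3) - 9*u*exp(u**3) + 16*exp(2/3)*exp(7*u/3) + 9*exp(u)*exp(u**3) - 12*exp(u**3))/(9*u*exp(u)*exp(u**3) + 12*exp(u)*exp(u**3)), which equals f(u).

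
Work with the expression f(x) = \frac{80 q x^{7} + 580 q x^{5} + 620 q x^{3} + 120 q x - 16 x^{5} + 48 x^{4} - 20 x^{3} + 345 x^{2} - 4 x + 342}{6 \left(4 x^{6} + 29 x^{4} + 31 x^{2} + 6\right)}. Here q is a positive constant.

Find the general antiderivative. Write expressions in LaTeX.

F(x) = \frac{10 q x^{2} - 2 \log{\left(\frac{x^{2}}{2} + 3 \right)} - 3 \operatorname{atan}{\left(x \right)} + 30 \operatorname{atan}{\left(2 x \right)}}{6} + C

Any candidate F(x) must reproduce f(x) exactly when differentiated.
Check: d/dx[\frac{10 q x^{2} - 2 \log{\left(\frac{x^{2}}{2} + 3 \right)} - 3 \operatorname{atan}{\left(x \right)} + 30 \operatorname{atan}{\left(2 x \right)}}{6}] = \frac{80 q x^{7} + 580 q x^{5} + 620 q x^{3} + 120 q x - 16 x^{5} + 48 x^{4} - 20 x^{3} + 345 x^{2} - 4 x + 342}{24 x^{6} + 174 x^{4} + 186 x^{2} + 36}, which equals f(x).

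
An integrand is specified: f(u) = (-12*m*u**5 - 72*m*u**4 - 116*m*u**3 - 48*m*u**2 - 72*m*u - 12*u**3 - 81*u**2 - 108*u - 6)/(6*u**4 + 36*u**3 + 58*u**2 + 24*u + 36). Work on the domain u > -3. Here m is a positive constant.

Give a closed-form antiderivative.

Check any antiderivative F(u) by computing F'(u) and comparing it with f(u).
Check: d/du[(-2*m*u**2*(u + 3) - 2*(u + 3)*log(2*u**2 + 4/3) + 3)/(2*(u + 3))] = (-12*m*u**5 - 72*m*u**4 - 116*m*u**3 - 48*m*u**2 - 72*m*u - 12*u**3 - 81*u**2 - 108*u - 6)/(6*u**4 + 36*u**3 + 58*u**2 + 24*u + 36) = f(u).

An antiderivative is F(u) = (-2*m*u**2*(u + 3) - 2*(u + 3)*log(2*u**2 + 4/3) + 3)/(2*(u + 3)).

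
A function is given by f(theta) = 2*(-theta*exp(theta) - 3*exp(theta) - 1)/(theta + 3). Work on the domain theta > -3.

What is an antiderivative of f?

An antiderivative is F(theta) = -2*(exp(theta) + log(theta + 3)).

Differentiate the proposed F(theta) back; it has to land on f(theta) exactly.
Check: d/dtheta[-2*(exp(theta) + log(theta + 3))] = (-2*theta*exp(theta) - 6*exp(theta) - 2)/(theta + 3), which equals f(theta).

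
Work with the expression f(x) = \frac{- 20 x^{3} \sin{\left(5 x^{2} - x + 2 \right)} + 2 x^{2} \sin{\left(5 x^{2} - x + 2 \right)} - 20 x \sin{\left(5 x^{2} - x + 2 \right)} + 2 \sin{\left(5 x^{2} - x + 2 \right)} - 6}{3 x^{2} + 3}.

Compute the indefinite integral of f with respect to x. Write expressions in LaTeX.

F(x) = \frac{2 \cos{\left(5 x^{2} - x + 2 \right)}}{3} - 2 \operatorname{atan}{\left(x \right)} + C

A candidate is checked by its d/dx: the result must match f(x).
Check: d/dx[\frac{2 \cos{\left(5 x^{2} - x + 2 \right)}}{3} - 2 \operatorname{atan}{\left(x \right)}] = \frac{- 20 x^{3} \sin{\left(5 x^{2} - x + 2 \right)} + 2 x^{2} \sin{\left(5 x^{2} - x + 2 \right)} - 20 x \sin{\left(5 x^{2} - x + 2 \right)} + 2 \sin{\left(5 x^{2} - x + 2 \right)} - 6}{3 x^{2} + 3} = f(x).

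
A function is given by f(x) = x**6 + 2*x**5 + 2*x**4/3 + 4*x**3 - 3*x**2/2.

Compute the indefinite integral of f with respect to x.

Integrate term by term and add the pieces.
Check: d/dx[x**7/7 + x**6/3 + 2*x**5/15 + x**4 - x**3/2] = x**6 + 2*x**5 + 2*x**4/3 + 4*x**3 - 3*x**2/2 = f(x).

F(x) = x**7/7 + x**6/3 + 2*x**5/15 + x**4 - x**3/2 + C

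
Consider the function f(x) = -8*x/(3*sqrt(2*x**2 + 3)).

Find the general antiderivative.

F(x) = -4*sqrt(2*x**2 + 3)/3 + C

The substitution u = 2*x**2 + 3 works: f is exactly (dF/du)*(du/dx) for that inner function.
Check: d/dx[-4*sqrt(2*x**2 + 3)/3] = -8*x/(3*sqrt(2*x**2 + 3)) = f(x).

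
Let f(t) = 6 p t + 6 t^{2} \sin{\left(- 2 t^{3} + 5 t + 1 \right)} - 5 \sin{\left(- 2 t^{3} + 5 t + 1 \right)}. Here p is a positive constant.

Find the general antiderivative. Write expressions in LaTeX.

F(t) = 3 p t^{2} + \cos{\left(- 2 t^{3} + 5 t + 1 \right)} + C

The integrand splits into summands that can be handled one at a time.
Check: d/dt[3 p t^{2} + \cos{\left(- 2 t^{3} + 5 t + 1 \right)}] = 6 p t + 6 t^{2} \sin{\left(- 2 t^{3} + 5 t + 1 \right)} - 5 \sin{\left(- 2 t^{3} + 5 t + 1 \right)} = f(t).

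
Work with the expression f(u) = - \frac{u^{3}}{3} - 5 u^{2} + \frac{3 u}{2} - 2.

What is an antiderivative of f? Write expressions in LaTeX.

An antiderivative is F(u) = \frac{u \left(- u^{3} - 20 u^{2} + 9 u - 24\right)}{12}.

The integrand splits into summands that can be handled one at a time.
Check: d/du[\frac{u \left(- u^{3} - 20 u^{2} + 9 u - 24\right)}{12}] = - \frac{u^{3}}{3} - 5 u^{2} + \frac{3 u}{2} - 2 = f(u).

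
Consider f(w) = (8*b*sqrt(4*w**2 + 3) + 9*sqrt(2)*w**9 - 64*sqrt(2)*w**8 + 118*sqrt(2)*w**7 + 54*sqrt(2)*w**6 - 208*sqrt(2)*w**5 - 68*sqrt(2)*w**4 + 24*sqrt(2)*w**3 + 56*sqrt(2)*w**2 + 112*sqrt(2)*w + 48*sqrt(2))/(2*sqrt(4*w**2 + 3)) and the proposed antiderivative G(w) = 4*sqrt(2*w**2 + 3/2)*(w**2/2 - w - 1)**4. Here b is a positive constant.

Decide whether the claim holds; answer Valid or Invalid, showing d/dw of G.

Invalid: d/dw[G] - f = -4*b, which is not 0.

d/dw[G] = sqrt(2)*(9*w**9 - 64*w**8 + 118*w**7 + 54*w**6 - 208*w**5 - 68*w**4 + 24*w**3 + 56*w**2 + 112*w + 48)/(2*sqrt(4*w**2 + 3))
d/dw[G] - f(w) = -4*b != 0.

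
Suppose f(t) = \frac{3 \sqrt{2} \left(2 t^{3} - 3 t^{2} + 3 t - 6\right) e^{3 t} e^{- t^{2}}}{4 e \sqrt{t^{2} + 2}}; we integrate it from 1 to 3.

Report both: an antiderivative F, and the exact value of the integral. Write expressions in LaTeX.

Antiderivative: F(t) = - \frac{3 \sqrt{2} \sqrt{t^{2} + 2} e^{3 t} e^{- t^{2} - 1}}{4}; value = - \frac{3 \sqrt{22}}{4 e} + \frac{3 \sqrt{6} e}{4}

Recover f(t) by differentiating a candidate F(t); any mismatch rules it out.
F(t) = - \frac{3 \sqrt{2} \sqrt{t^{2} + 2} e^{3 t} e^{- t^{2} - 1}}{4} is an antiderivative of f.
Check: d/dt[- \frac{3 \sqrt{2} \sqrt{t^{2} + 2} e^{3 t} e^{- t^{2} - 1}}{4}] = \frac{\left(6 \sqrt{2} t^{3} e^{3 t} - 9 \sqrt{2} t^{2} e^{3 t} + 9 \sqrt{2} t e^{3 t} - 18 \sqrt{2} e^{3 t}\right) e^{- t^{2}}}{4 e \sqrt{t^{2} + 2}}, which equals f(t).
F(3) = - \frac{3 \sqrt{22}}{4 e}; F(1) = - \frac{3 \sqrt{6} e}{4}.
Integral = F(3) - F(1) = - \frac{3 \sqrt{22}}{4 e} + \frac{3 \sqrt{6} e}{4}.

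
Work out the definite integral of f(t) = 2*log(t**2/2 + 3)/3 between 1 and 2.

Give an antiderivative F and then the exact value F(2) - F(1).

Antiderivative: F(t) = 2*t*log(t**2/2 + 3)/3 - 4*t/3 + 4*sqrt(6)*atan(sqrt(6)*t/6)/3; value = -4/3 - 4*sqrt(6)*atan(sqrt(6)/6)/3 - 2*log(7/2)/3 + 4*log(5)/3 + 4*sqrt(6)*atan(sqrt(6)/3)/3

Differentiate the proposed F(t) back; it has to land on f(t) exactly.
F(t) = 2*t*log(t**2/2 + 3)/3 - 4*t/3 + 4*sqrt(6)*atan(sqrt(6)*t/6)/3 is an antiderivative of f.
Check: d/dt[2*t*log(t**2/2 + 3)/3 - 4*t/3 + 4*sqrt(6)*atan(sqrt(6)*t/6)/3] = 2*log(t**2/2 + 3)/3 = f(t).
F(2) = -8/3 + 4*log(5)/3 + 4*sqrt(6)*atan(sqrt(6)/3)/3; F(1) = -4/3 + 2*log(7/2)/3 + 4*sqrt(6)*atan(sqrt(6)/6)/3.
Integral = F(2) - F(1) = -4/3 - 4*sqrt(6)*atan(sqrt(6)/6)/3 - 2*log(7/2)/3 + 4*log(5)/3 + 4*sqrt(6)*atan(sqrt(6)/3)/3.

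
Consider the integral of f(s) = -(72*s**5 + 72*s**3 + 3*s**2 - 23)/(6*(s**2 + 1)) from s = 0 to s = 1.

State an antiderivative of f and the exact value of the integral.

Any candidate F(s) must reproduce f(s) exactly when differentiated.
F(s) = -3*s**4 - s/2 + 13*atan(s)/3 is an antiderivative of f.
Check: d/ds[-3*s**4 - s/2 + 13*atan(s)/3] = (-72*s**5 - 72*s**3 - 3*s**2 + 23)/(6*s**2 + 6), which equals f(s).
F(1) = -7/2 + 13*pi/12; F(0) = 0.
Integral = F(1) - F(0) = -7/2 + 13*pi/12.

Antiderivative: F(s) = -3*s**4 - s/2 + 13*atan(s)/3; value = -7/2 + 13*pi/12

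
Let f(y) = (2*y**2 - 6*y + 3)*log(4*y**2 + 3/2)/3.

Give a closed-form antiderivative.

Check any antiderivative F(y) by computing F'(y) and comparing it with f(y).
Check: d/dy[2*y**3*log(4*y**2 + 3/2)/9 - 4*y**3/27 - y**2*log(4*y**2 + 3/2) + y**2 + y*log(4*y**2 + 3/2) - 11*y/6 - 3*log(y**2 + 3/8)/8 + 11*sqrt(6)*atan(2*sqrt(6)*y/3)/24] = 2*y**2*log(4*y**2 + 3/2)/3 - 2*y*log(4*y**2 + 3/2) + log(4*y**2 + 3/2), which equals f(y).

An antiderivative is F(y) = 2*y**3*log(4*y**2 + 3/2)/9 - 4*y**3/27 - y**2*log(4*y**2 + 3/2) + y**2 + y*log(4*y**2 + 3/2) - 11*y/6 - 3*log(y**2 + 3/8)/8 + 11*sqrt(6)*atan(2*sqrt(6)*y/3)/24.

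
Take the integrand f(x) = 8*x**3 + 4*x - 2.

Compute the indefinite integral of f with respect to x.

The integrand splits into summands that can be handled one at a time.
Check: d/dx[2*x**4 + 2*x**2 - 2*x] = 8*x**3 + 4*x - 2 = f(x).

F(x) = 2*x**4 + 2*x**2 - 2*x + C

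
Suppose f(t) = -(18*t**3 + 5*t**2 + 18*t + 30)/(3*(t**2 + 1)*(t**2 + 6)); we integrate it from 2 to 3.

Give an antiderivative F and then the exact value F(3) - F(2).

Antiderivative: F(t) = -(9*log(t**2/2 + 3) + 5*atan(t))/3; value = -3*log(15/2) - 5*atan(3)/3 + 5*atan(2)/3 + 3*log(5)

Check any antiderivative F(t) by computing F'(t) and comparing it with f(t).
F(t) = -(9*log(t**2/2 + 3) + 5*atan(t))/3 is an antiderivative of f.
Check: d/dt[-(9*log(t**2/2 + 3) + 5*atan(t))/3] = (-18*t**3 - 5*t**2 - 18*t - 30)/(3*t**4 + 21*t**2 + 18), which equals f(t).
F(3) = -3*log(15/2) - 5*atan(3)/3; F(2) = -3*log(5) - 5*atan(2)/3.
Integral = F(3) - F(2) = -3*log(15/2) - 5*atan(3)/3 + 5*atan(2)/3 + 3*log(5).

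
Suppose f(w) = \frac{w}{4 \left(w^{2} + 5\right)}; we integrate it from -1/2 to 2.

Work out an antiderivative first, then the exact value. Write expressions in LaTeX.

Antiderivative: F(w) = \frac{\log{\left(w^{2} + 5 \right)}}{8}; value = - \frac{\log{\left(\frac{21}{4} \right)}}{8} + \frac{\log{\left(9 \right)}}{8}

f matches the chain-rule pattern g'(h)*h' with inner function h(w) = w^{2} + 5; substituting u = h(w) collapses the integral.
F(w) = \frac{\log{\left(w^{2} + 5 \right)}}{8} is an antiderivative of f.
Check: d/dw[\frac{\log{\left(w^{2} + 5 \right)}}{8}] = \frac{w}{4 w^{2} + 20}, which equals f(w).
F(2) = \frac{\log{\left(9 \right)}}{8}; F(-1/2) = \frac{\log{\left(\frac{21}{4} \right)}}{8}.
Integral = F(2) - F(-1/2) = - \frac{\log{\left(\frac{21}{4} \right)}}{8} + \frac{\log{\left(9 \right)}}{8}.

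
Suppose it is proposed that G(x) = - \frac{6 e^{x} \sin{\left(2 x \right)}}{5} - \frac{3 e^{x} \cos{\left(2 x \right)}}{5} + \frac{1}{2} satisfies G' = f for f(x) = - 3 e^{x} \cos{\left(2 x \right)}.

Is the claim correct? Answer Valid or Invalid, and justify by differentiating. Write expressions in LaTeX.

d/dx[G] = - 3 e^{x} \cos{\left(2 x \right)}
This equals f(x) exactly, so the claim holds.

Valid: G'(x) = f(x).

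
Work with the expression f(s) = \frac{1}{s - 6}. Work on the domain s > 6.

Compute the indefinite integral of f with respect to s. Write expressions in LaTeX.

A first test for any F(s): its s-derivative must equal f(s) identically.
Check: d/ds[\log{\left(\frac{s}{2} - 3 \right)}] = \frac{1}{s - 6} = f(s).

F(s) = \log{\left(\frac{s}{2} - 3 \right)} + C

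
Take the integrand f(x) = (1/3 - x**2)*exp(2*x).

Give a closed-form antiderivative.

f has the shape u'v + uv' for u = -x**2/2 + x/2 - 1/12 and v = exp(2*x) — it is the derivative of the product u*v.
Check: d/dx[-x**2*exp(2*x)/2 + x*exp(2*x)/2 - exp(2*x)/12] = -x**2*exp(2*x) + exp(2*x)/3, which equals f(x).

An antiderivative is F(x) = -x**2*exp(2*x)/2 + x*exp(2*x)/2 - exp(2*x)/12.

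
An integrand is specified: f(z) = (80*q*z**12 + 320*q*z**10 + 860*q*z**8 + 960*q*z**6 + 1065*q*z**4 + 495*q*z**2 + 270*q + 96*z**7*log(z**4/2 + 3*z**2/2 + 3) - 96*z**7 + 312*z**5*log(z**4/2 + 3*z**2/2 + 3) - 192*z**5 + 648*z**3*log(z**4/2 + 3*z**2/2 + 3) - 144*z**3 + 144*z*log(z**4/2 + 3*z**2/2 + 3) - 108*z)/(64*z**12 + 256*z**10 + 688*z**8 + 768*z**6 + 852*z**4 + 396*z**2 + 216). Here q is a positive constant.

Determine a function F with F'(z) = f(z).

An antiderivative is F(z) = (20*q*z**5 + 10*q*z**3 + 15*q*z - 6*log(z**4/2 + 3*z**2/2 + 3))/(16*z**4 + 8*z**2 + 12).

Recover f(z) by differentiating a candidate F(z); any mismatch rules it out.
Check: d/dz[(20*q*z**5 + 10*q*z**3 + 15*q*z - 6*log(z**4/2 + 3*z**2/2 + 3))/(16*z**4 + 8*z**2 + 12)] = (80*q*z**12 + 320*q*z**10 + 860*q*z**8 + 960*q*z**6 + 1065*q*z**4 + 495*q*z**2 + 270*q + 96*z**7*log(z**4/2 + 3*z**2/2 + 3) - 96*z**7 + 312*z**5*log(z**4/2 + 3*z**2/2 + 3) - 192*z**5 + 648*z**3*log(z**4/2 + 3*z**2/2 + 3) - 144*z**3 + 144*z*log(z**4/2 + 3*z**2/2 + 3) - 108*z)/(64*z**12 + 256*z**10 + 688*z**8 + 768*z**6 + 852*z**4 + 396*z**2 + 216) = f(z).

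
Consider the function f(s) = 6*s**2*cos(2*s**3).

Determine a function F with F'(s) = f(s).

The substitution u = 2*s**3 works: f is exactly (dF/du)*(du/ds) for that inner function.
Check: d/ds[sin(2*s**3)] = 6*s**2*cos(2*s**3) = f(s).

An antiderivative is F(s) = sin(2*s**3).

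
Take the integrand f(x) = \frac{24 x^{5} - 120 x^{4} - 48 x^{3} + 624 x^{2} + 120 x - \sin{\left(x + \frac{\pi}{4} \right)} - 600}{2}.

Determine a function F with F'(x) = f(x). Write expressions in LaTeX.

Differentiate the proposed F(x) back; it has to land on f(x) exactly.
Check: d/dx[\frac{- 4 \left(- x^{2} + 2 x + 5\right)^{3} + \cos{\left(x + \frac{\pi}{4} \right)}}{2}] = 12 x^{5} - 60 x^{4} - 24 x^{3} + 312 x^{2} + 60 x - \frac{\sin{\left(x + \frac{\pi}{4} \right)}}{2} - 300, which equals f(x).

An antiderivative is F(x) = \frac{- 4 \left(- x^{2} + 2 x + 5\right)^{3} + \cos{\left(x + \frac{\pi}{4} \right)}}{2}.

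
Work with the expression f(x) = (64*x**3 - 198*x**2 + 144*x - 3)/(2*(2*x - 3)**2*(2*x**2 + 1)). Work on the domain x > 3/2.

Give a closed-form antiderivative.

An antiderivative is F(x) = (16*x*log(2*x**2 + 1) + 16*x*log(2) - 24*log(2*x**2 + 1) - 24*log(2) + 3)/(8*x - 12).

Recover f(x) by differentiating a candidate F(x); any mismatch rules it out.
Check: d/dx[(16*x*log(2*x**2 + 1) + 16*x*log(2) - 24*log(2*x**2 + 1) - 24*log(2) + 3)/(8*x - 12)] = (64*x**3 - 198*x**2 + 144*x - 3)/(16*x**4 - 48*x**3 + 44*x**2 - 24*x + 18), which equals f(x).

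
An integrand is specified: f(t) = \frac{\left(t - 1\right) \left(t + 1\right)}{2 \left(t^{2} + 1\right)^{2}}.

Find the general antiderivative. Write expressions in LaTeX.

F(t) = - \frac{t}{2 t^{2} + 2} + C

f has the shape u'v + uv' for u = - t and v = \frac{1}{2 t^{2} + 2} — it is the derivative of the product u*v.
Check: d/dt[- \frac{t}{2 t^{2} + 2}] = \frac{t^{2} - 1}{2 t^{4} + 4 t^{2} + 2}, which equals f(t).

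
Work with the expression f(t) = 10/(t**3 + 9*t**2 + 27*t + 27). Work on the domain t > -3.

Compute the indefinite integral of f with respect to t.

F(t) = -5/(t**2 + 6*t + 9) + C

A first test for any F(t): its t-derivative must equal f(t) identically.
Check: d/dt[-5/(t**2 + 6*t + 9)] = 10/(t**3 + 9*t**2 + 27*t + 27) = f(t).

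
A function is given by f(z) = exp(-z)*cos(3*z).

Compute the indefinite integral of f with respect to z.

For F(z) to be correct the identity F'(z) - f(z) = 0 must hold.
Check: d/dz[3*exp(-z)*sin(3*z)/10 - exp(-z)*cos(3*z)/10] = exp(-z)*cos(3*z) = f(z).

F(z) = 3*exp(-z)*sin(3*z)/10 - exp(-z)*cos(3*z)/10 + C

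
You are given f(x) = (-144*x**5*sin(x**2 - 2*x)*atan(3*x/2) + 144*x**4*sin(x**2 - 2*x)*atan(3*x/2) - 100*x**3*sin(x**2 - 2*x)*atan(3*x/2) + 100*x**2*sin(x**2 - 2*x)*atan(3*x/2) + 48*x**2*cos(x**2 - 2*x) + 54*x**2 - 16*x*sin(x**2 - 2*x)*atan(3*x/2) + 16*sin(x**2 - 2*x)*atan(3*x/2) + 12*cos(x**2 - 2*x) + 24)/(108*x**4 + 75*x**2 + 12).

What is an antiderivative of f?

An antiderivative is F(x) = (2*cos(x**2 - 2*x)*atan(3*x/2) + 3*atan(2*x))/3.

A candidate is checked by its d/dx: the result must match f(x).
Check: d/dx[(2*cos(x**2 - 2*x)*atan(3*x/2) + 3*atan(2*x))/3] = (-144*x**5*sin(x**2 - 2*x)*atan(3*x/2) + 144*x**4*sin(x**2 - 2*x)*atan(3*x/2) - 100*x**3*sin(x**2 - 2*x)*atan(3*x/2) + 100*x**2*sin(x**2 - 2*x)*atan(3*x/2) + 48*x**2*cos(x**2 - 2*x) + 54*x**2 - 16*x*sin(x**2 - 2*x)*atan(3*x/2) + 16*sin(x**2 - 2*x)*atan(3*x/2) + 12*cos(x**2 - 2*x) + 24)/(108*x**4 + 75*x**2 + 12) = f(x).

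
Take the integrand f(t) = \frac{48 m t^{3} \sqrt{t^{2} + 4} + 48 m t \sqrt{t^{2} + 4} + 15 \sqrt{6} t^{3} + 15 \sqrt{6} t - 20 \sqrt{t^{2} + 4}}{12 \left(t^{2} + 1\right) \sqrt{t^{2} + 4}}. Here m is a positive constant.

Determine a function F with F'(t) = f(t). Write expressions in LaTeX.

Differentiate the proposed F(t) back; it has to land on f(t) exactly.
Check: d/dt[\frac{\sqrt{2} \left(12 \sqrt{2} m t^{2} + 15 \sqrt{3} \sqrt{t^{2} + 4} - 10 \sqrt{2} \operatorname{atan}{\left(t \right)}\right)}{12}] = \frac{48 m t^{3} \sqrt{t^{2} + 4} + 48 m t \sqrt{t^{2} + 4} + 15 \sqrt{6} t^{3} + 15 \sqrt{6} t - 20 \sqrt{t^{2} + 4}}{12 t^{2} \sqrt{t^{2} + 4} + 12 \sqrt{t^{2} + 4}}, which equals f(t).

An antiderivative is F(t) = \frac{\sqrt{2} \left(12 \sqrt{2} m t^{2} + 15 \sqrt{3} \sqrt{t^{2} + 4} - 10 \sqrt{2} \operatorname{atan}{\left(t \right)}\right)}{12}.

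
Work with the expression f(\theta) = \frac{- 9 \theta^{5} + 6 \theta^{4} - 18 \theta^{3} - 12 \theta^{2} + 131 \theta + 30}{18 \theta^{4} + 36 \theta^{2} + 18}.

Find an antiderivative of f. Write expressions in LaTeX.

An antiderivative is F(\theta) = - \frac{\theta^{4}}{4 \theta^{2} + 4} + \frac{\theta^{3}}{3 \theta^{2} + 3} - \frac{47 \theta^{2}}{18 \theta^{2} + 18} + \frac{5 \theta}{3 \theta^{2} + 3} - \frac{25}{4 \theta^{2} + 4}.

Recognize the product-rule pattern: f = u'v + uv' with u = - \frac{1}{\theta^{2} + 1}, v = \left(- \frac{\theta^{2}}{2} + \frac{\theta}{3} - \frac{5}{2}\right)^{2}, so integration by parts undoes it.
Check: d/d\theta[- \frac{\theta^{4}}{4 \theta^{2} + 4} + \frac{\theta^{3}}{3 \theta^{2} + 3} - \frac{47 \theta^{2}}{18 \theta^{2} + 18} + \frac{5 \theta}{3 \theta^{2} + 3} - \frac{25}{4 \theta^{2} + 4}] = \frac{- 9 \theta^{5} + 6 \theta^{4} - 18 \theta^{3} - 12 \theta^{2} + 131 \theta + 30}{18 \theta^{4} + 36 \theta^{2} + 18} = f(\theta).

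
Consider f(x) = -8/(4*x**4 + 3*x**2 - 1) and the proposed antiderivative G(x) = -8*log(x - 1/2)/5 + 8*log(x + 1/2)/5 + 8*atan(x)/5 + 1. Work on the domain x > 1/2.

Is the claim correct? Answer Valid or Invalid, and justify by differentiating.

Valid - the claim checks out under differentiation.

d/dx[G] = -8/(4*x**4 + 3*x**2 - 1)
This equals f(x) exactly, so the claim holds.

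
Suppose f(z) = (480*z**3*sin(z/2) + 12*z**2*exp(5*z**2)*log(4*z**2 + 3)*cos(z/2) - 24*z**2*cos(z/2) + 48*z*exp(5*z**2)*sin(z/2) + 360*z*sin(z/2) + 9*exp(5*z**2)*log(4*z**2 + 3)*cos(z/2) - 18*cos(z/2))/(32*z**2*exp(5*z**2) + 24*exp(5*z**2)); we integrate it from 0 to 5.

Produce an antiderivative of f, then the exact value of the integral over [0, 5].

Antiderivative: F(z) = (3*exp(5*z**2)*log(4*z**2 + 3)*sin(z/2) - 6*sin(z/2))*exp(-5*z**2)/4; value = -3*exp(-125)*sin(5/2)/2 + 3*log(103)*sin(5/2)/4

Recognize the product-rule pattern: f = u'v + uv' with u = 3*log(4*z**2 + 3)/4 - 3*exp(-5*z**2)/2, v = sin(z/2), so integration by parts undoes it.
F(z) = (3*exp(5*z**2)*log(4*z**2 + 3)*sin(z/2) - 6*sin(z/2))*exp(-5*z**2)/4 is an antiderivative of f.
Check: d/dz[(3*exp(5*z**2)*log(4*z**2 + 3)*sin(z/2) - 6*sin(z/2))*exp(-5*z**2)/4] = (480*z**3*sin(z/2) + 12*z**2*exp(5*z**2)*log(4*z**2 + 3)*cos(z/2) - 24*z**2*cos(z/2) + 48*z*exp(5*z**2)*sin(z/2) + 360*z*sin(z/2) + 9*exp(5*z**2)*log(4*z**2 + 3)*cos(z/2) - 18*cos(z/2))/(32*z**2*exp(5*z**2) + 24*exp(5*z**2)) = f(z).
F(5) = -3*exp(-125)*sin(5/2)/2 + 3*log(103)*sin(5/2)/4; F(0) = 0.
Integral = F(5) - F(0) = -3*exp(-125)*sin(5/2)/2 + 3*log(103)*sin(5/2)/4.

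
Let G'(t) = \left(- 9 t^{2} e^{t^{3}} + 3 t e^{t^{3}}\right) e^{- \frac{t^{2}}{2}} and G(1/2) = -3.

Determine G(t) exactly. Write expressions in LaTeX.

G'(t) matches the chain-rule pattern g'(h)*h' with inner function h(t) = t^{3} - \frac{t^{2}}{2}; substituting u = h(t) collapses the integral.
A general antiderivative is - 3 e^{t^{3} - \frac{t^{2}}{2}} + C.
The condition gives C = -3 - (-3) = 0.
So G(t) = - 3 e^{t^{3} - \frac{t^{2}}{2}}.
Check: d/dt[- 3 e^{t^{3} - \frac{t^{2}}{2}}] = - 9 t^{2} e^{- \frac{t^{2}}{2}} e^{t^{3}} + 3 t e^{- \frac{t^{2}}{2}} e^{t^{3}}, which equals G'(t).

G(t) = - 3 e^{t^{3} - \frac{t^{2}}{2}}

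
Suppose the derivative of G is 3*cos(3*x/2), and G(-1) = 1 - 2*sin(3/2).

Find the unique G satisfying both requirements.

Differentiate the proposed G(x) back; it has to land on the given G'(x).
A general antiderivative is 2*sin(3*x/2) + C.
The condition gives C = 1 - 2*sin(3/2) - (-2*sin(3/2)) = 1.
So G(x) = 2*sin(3*x/2) + 1.
Check: d/dx[2*sin(3*x/2) + 1] = 3*cos(3*x/2) = G'(x).

G(x) = 2*sin(3*x/2) + 1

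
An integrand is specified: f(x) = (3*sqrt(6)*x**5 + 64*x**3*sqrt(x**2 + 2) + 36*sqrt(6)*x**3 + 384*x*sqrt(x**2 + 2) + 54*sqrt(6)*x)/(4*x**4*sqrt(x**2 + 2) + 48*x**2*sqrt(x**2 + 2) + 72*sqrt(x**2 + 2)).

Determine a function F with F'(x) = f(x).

An antiderivative is F(x) = 3*sqrt(3*x**2/2 + 3)/2 + 4*log(x**4/3 + 4*x**2 + 6).

Since d/dx undoes antidifferentiation here, F'(x) = f(x) is required of F(x).
Check: d/dx[3*sqrt(3*x**2/2 + 3)/2 + 4*log(x**4/3 + 4*x**2 + 6)] = (3*sqrt(6)*x**5 + 64*x**3*sqrt(x**2 + 2) + 36*sqrt(6)*x**3 + 384*x*sqrt(x**2 + 2) + 54*sqrt(6)*x)/(4*x**4*sqrt(x**2 + 2) + 48*x**2*sqrt(x**2 + 2) + 72*sqrt(x**2 + 2)) = f(x).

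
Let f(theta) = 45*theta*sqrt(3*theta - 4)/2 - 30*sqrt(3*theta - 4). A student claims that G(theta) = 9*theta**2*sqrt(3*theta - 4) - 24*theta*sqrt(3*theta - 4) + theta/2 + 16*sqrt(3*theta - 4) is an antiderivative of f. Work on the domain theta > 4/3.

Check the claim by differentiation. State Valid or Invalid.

Invalid: d/dtheta[G] - f = 1/2, which is not 0.

d/dtheta[G] = (135*theta**2 - 360*theta + sqrt(3*theta - 4) + 240)/(2*sqrt(3*theta - 4))
d/dtheta[G] - f(theta) = 1/2 != 0.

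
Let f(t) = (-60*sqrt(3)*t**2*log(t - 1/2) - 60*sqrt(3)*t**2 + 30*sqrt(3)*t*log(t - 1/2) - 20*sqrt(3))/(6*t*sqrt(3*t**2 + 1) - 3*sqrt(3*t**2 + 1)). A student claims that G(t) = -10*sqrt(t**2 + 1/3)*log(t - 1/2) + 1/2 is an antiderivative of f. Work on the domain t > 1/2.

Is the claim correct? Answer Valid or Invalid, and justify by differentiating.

d/dt[G] = (-60*t**2*log(t - 1/2) - 60*t**2 + 30*t*log(t - 1/2) - 20)/(2*sqrt(3)*t*sqrt(3*t**2 + 1) - sqrt(3)*sqrt(3*t**2 + 1))
This equals f(t) exactly, so the claim holds.

Valid - the claim checks out under differentiation.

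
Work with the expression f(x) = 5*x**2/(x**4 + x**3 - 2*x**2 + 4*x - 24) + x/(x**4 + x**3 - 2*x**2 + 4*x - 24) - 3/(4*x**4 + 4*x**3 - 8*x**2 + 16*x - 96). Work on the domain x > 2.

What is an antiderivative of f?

The denominator factors as 4*(x - 2)*(x + 3)*(x**2 + 4); partial fractions split f into directly integrable pieces: (43*x + 846)/(416*(x**2 + 4)) - 33/(52*(x + 3)) + 17/(32*(x - 2)).
Check: d/dx[17*log(x - 2)/32 - 33*log(x + 3)/52 + 43*log(x**2 + 4)/832 + 423*atan(x/2)/416] = (20*x**2 + 4*x - 3)/(4*x**4 + 4*x**3 - 8*x**2 + 16*x - 96), which equals f(x).

An antiderivative is F(x) = 17*log(x - 2)/32 - 33*log(x + 3)/52 + 43*log(x**2 + 4)/832 + 423*atan(x/2)/416.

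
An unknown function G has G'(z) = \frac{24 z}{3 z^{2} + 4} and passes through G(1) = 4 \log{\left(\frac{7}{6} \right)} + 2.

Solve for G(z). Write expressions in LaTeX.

G'(z) matches the chain-rule pattern g'(h)*h' with inner function h(z) = \frac{z^{2}}{2} + \frac{2}{3}; substituting u = h(z) collapses the integral.
A general antiderivative is 4 \log{\left(\frac{z^{2}}{2} + \frac{2}{3} \right)} + C.
The condition gives C = 4 \log{\left(\frac{7}{6} \right)} + 2 - (4 \log{\left(\frac{7}{6} \right)}) = 2.
So G(z) = 2 \left(2 \log{\left(\frac{z^{2}}{2} + \frac{2}{3} \right)} + 1\right).
Check: d/dz[2 \left(2 \log{\left(\frac{z^{2}}{2} + \frac{2}{3} \right)} + 1\right)] = \frac{24 z}{3 z^{2} + 4} = G'(z).

G(z) = 2 \left(2 \log{\left(\frac{z^{2}}{2} + \frac{2}{3} \right)} + 1\right)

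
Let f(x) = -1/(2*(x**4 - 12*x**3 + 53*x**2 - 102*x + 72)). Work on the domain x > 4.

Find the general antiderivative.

F(x) = (-x*log(x - 4) + x*log(x - 2) + 3*log(x - 4) - 3*log(x - 2) - 2)/(4*(x - 3)) + C

The denominator factors as 2*(x - 4)*(x - 3)**2*(x - 2); partial fractions split f into directly integrable pieces: 1/(4*(x - 2)) + 1/(2*(x - 3)**2) - 1/(4*(x - 4)).
Check: d/dx[(-x*log(x - 4) + x*log(x - 2) + 3*log(x - 4) - 3*log(x - 2) - 2)/(4*(x - 3))] = -1/(2*x**4 - 24*x**3 + 106*x**2 - 204*x + 144), which equals f(x).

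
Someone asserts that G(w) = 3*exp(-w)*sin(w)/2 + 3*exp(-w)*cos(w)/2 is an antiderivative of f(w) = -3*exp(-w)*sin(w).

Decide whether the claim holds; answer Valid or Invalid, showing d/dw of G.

d/dw[G] = -3*exp(-w)*sin(w)
This equals f(w) exactly, so the claim holds.

Valid - differentiating G returns exactly f.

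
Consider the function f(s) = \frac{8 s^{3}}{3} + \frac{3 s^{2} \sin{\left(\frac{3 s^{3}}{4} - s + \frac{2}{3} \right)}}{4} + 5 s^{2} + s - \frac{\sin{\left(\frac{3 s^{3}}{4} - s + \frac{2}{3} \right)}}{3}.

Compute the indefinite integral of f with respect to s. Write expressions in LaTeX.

F(s) = \frac{4 s^{4} + 10 s^{3} + 3 s^{2} - 2 \cos{\left(\frac{3 s^{3}}{4} - s + \frac{2}{3} \right)}}{6} + C

Integrate term by term and add the pieces.
Check: d/ds[\frac{4 s^{4} + 10 s^{3} + 3 s^{2} - 2 \cos{\left(\frac{3 s^{3}}{4} - s + \frac{2}{3} \right)}}{6}] = \frac{8 s^{3}}{3} + \frac{3 s^{2} \sin{\left(\frac{3 s^{3}}{4} - s + \frac{2}{3} \right)}}{4} + 5 s^{2} + s - \frac{\sin{\left(\frac{3 s^{3}}{4} - s + \frac{2}{3} \right)}}{3} = f(s).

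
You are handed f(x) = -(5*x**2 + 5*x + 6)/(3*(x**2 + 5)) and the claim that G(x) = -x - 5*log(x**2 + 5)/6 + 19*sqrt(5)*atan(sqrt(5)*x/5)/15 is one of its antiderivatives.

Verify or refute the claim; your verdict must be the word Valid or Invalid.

Invalid: d/dx[G] - f = 2/3, which is not 0.

d/dx[G] = (-3*x**2 - 5*x + 4)/(3*x**2 + 15)
d/dx[G] - f(x) = 2/3 != 0.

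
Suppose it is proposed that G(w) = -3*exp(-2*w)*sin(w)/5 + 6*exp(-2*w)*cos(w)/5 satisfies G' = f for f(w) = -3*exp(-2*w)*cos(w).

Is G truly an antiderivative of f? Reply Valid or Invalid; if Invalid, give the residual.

Valid: G'(w) = f(w).

d/dw[G] = -3*exp(-2*w)*cos(w)
This equals f(w) exactly, so the claim holds.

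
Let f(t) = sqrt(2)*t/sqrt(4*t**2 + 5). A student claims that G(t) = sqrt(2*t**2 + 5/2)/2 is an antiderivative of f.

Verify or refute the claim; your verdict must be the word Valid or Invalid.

Valid: G'(t) = f(t).

d/dt[G] = sqrt(2)*t/sqrt(4*t**2 + 5)
This equals f(t) exactly, so the claim holds.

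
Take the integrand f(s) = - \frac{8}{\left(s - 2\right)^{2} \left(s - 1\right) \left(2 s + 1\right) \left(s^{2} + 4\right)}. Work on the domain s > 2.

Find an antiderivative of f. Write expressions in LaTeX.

An antiderivative is F(s) = \frac{1938 s \log{\left(s - 2 \right)} - 2720 s \log{\left(s - 1 \right)} + 512 s \log{\left(s + \frac{1}{2} \right)} + 135 s \log{\left(s^{2} + 4 \right)} + 60 s \operatorname{atan}{\left(\frac{s}{2} \right)} - 3876 \log{\left(s - 2 \right)} + 5440 \log{\left(s - 1 \right)} - 1024 \log{\left(s + \frac{1}{2} \right)} - 270 \log{\left(s^{2} + 4 \right)} - 120 \operatorname{atan}{\left(\frac{s}{2} \right)} + 1020}{5100 \left(s - 2\right)}.

Factor the denominator (\left(s - 2\right)^{2} \left(s - 1\right) \left(2 s + 1\right) \left(s^{2} + 4\right)) and decompose: f = \frac{9 s + 4}{170 \left(s^{2} + 4\right)} + \frac{256}{1275 \left(2 s + 1\right)} - \frac{8}{15 \left(s - 1\right)} + \frac{19}{50 \left(s - 2\right)} - \frac{1}{5 \left(s - 2\right)^{2}}; each piece integrates to a log, atan, or power term.
Check: d/ds[\frac{1938 s \log{\left(s - 2 \right)} - 2720 s \log{\left(s - 1 \right)} + 512 s \log{\left(s + \frac{1}{2} \right)} + 135 s \log{\left(s^{2} + 4 \right)} + 60 s \operatorname{atan}{\left(\frac{s}{2} \right)} - 3876 \log{\left(s - 2 \right)} + 5440 \log{\left(s - 1 \right)} - 1024 \log{\left(s + \frac{1}{2} \right)} - 270 \log{\left(s^{2} + 4 \right)} - 120 \operatorname{atan}{\left(\frac{s}{2} \right)} + 1020}{5100 \left(s - 2\right)}] = - \frac{8}{2 s^{6} - 9 s^{5} + 19 s^{4} - 36 s^{3} + 40 s^{2} - 16}, which equals f(s).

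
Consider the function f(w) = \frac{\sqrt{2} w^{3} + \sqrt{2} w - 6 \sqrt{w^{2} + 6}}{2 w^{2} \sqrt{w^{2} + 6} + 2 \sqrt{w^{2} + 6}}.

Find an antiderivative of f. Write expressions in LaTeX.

Check any antiderivative F(w) by computing F'(w) and comparing it with f(w).
Check: d/dw[\frac{\sqrt{2} \sqrt{w^{2} + 6} - 6 \operatorname{atan}{\left(w \right)}}{2}] = \frac{\sqrt{2} w^{3} + \sqrt{2} w - 6 \sqrt{w^{2} + 6}}{2 w^{2} \sqrt{w^{2} + 6} + 2 \sqrt{w^{2} + 6}} = f(w).

An antiderivative is F(w) = \frac{\sqrt{2} \sqrt{w^{2} + 6} - 6 \operatorname{atan}{\left(w \right)}}{2}.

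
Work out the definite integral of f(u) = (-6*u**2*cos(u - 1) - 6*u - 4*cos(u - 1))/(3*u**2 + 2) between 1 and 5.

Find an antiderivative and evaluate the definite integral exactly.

Recover f(u) by differentiating a candidate F(u); any mismatch rules it out.
F(u) = -log(3*u**2/2 + 1) - 2*sin(u - 1) is an antiderivative of f.
Check: d/du[-log(3*u**2/2 + 1) - 2*sin(u - 1)] = (-6*u**2*cos(u - 1) - 6*u - 4*cos(u - 1))/(3*u**2 + 2) = f(u).
F(5) = -log(77/2) - 2*sin(4); F(1) = -log(5/2).
Integral = F(5) - F(1) = -log(77/2) + log(5/2) - 2*sin(4).

Antiderivative: F(u) = -log(3*u**2/2 + 1) - 2*sin(u - 1); value = -log(77/2) + log(5/2) - 2*sin(4)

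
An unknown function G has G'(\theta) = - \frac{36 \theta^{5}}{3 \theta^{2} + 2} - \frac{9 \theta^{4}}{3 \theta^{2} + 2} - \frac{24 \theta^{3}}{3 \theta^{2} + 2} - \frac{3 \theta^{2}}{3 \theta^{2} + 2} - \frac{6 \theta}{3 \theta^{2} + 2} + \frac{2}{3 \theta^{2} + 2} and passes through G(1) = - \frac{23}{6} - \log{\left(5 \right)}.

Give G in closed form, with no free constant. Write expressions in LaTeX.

G(\theta) = - \frac{18 \theta^{4} + 6 \theta^{3} - 6 \theta + 6 \log{\left(3 \theta^{2} + 2 \right)} + 5}{6}

Integrate term by term and add the pieces.
A general antiderivative is - 3 \theta^{4} - \theta^{3} + \theta - \log{\left(3 \theta^{2} + 2 \right)} - \frac{4}{3} + C.
The condition gives C = - \frac{23}{6} - \log{\left(5 \right)} - (- \frac{13}{3} - \log{\left(5 \right)}) = \frac{1}{2}.
So G(\theta) = - \frac{18 \theta^{4} + 6 \theta^{3} - 6 \theta + 6 \log{\left(3 \theta^{2} + 2 \right)} + 5}{6}.
Check: d/d\theta[- \frac{18 \theta^{4} + 6 \theta^{3} - 6 \theta + 6 \log{\left(3 \theta^{2} + 2 \right)} + 5}{6}] = \frac{- 36 \theta^{5} - 9 \theta^{4} - 24 \theta^{3} - 3 \theta^{2} - 6 \theta + 2}{3 \theta^{2} + 2}, which equals G'(\theta).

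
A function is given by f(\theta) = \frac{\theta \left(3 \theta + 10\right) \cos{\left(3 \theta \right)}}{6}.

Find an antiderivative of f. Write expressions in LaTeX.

Differentiate the proposed F(\theta) back; it has to land on f(\theta) exactly.
Check: d/d\theta[\frac{\theta^{2} \sin{\left(3 \theta \right)}}{6} + \frac{5 \theta \sin{\left(3 \theta \right)}}{9} + \frac{\theta \cos{\left(3 \theta \right)}}{9} - \frac{\sin{\left(3 \theta \right)}}{27} + \frac{5 \cos{\left(3 \theta \right)}}{27}] = \frac{\theta^{2} \cos{\left(3 \theta \right)}}{2} + \frac{5 \theta \cos{\left(3 \theta \right)}}{3}, which equals f(\theta).

An antiderivative is F(\theta) = \frac{\theta^{2} \sin{\left(3 \theta \right)}}{6} + \frac{5 \theta \sin{\left(3 \theta \right)}}{9} + \frac{\theta \cos{\left(3 \theta \right)}}{9} - \frac{\sin{\left(3 \theta \right)}}{27} + \frac{5 \cos{\left(3 \theta \right)}}{27}.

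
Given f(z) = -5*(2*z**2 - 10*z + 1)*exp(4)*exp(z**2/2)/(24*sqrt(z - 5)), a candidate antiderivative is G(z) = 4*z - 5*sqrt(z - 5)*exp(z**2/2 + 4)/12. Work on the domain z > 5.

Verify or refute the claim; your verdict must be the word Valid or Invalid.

Invalid: d/dz[G] - f = 4, which is not 0.

d/dz[G] = (-10*z**2*exp(4)*exp(z**2/2) + 50*z*exp(4)*exp(z**2/2) + 96*sqrt(z - 5) - 5*exp(4)*exp(z**2/2))/(24*sqrt(z - 5))
d/dz[G] - f(z) = 4 != 0.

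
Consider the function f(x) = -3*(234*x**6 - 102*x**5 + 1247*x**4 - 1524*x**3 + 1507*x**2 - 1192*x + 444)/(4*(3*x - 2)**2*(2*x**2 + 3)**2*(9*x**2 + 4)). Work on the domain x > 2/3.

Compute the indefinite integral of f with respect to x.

F(x) = -(60*x**3*atan(3*x/2) - 40*x**2*atan(3*x/2) + 14*x**2 + 90*x*atan(3*x/2) - 21*x - 60*atan(3*x/2))/(8*(3*x - 2)*(2*x**2 + 3)) + C

Any candidate F(x) must reproduce f(x) exactly when differentiated.
Check: d/dx[-(60*x**3*atan(3*x/2) - 40*x**2*atan(3*x/2) + 14*x**2 + 90*x*atan(3*x/2) - 21*x - 60*atan(3*x/2))/(8*(3*x - 2)*(2*x**2 + 3))] = (-702*x**6 + 306*x**5 - 3741*x**4 + 4572*x**3 - 4521*x**2 + 3576*x - 1332)/(1296*x**8 - 1728*x**7 + 5040*x**6 - 5952*x**5 + 6628*x**4 - 6192*x**3 + 3360*x**2 - 1728*x + 576), which equals f(x).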